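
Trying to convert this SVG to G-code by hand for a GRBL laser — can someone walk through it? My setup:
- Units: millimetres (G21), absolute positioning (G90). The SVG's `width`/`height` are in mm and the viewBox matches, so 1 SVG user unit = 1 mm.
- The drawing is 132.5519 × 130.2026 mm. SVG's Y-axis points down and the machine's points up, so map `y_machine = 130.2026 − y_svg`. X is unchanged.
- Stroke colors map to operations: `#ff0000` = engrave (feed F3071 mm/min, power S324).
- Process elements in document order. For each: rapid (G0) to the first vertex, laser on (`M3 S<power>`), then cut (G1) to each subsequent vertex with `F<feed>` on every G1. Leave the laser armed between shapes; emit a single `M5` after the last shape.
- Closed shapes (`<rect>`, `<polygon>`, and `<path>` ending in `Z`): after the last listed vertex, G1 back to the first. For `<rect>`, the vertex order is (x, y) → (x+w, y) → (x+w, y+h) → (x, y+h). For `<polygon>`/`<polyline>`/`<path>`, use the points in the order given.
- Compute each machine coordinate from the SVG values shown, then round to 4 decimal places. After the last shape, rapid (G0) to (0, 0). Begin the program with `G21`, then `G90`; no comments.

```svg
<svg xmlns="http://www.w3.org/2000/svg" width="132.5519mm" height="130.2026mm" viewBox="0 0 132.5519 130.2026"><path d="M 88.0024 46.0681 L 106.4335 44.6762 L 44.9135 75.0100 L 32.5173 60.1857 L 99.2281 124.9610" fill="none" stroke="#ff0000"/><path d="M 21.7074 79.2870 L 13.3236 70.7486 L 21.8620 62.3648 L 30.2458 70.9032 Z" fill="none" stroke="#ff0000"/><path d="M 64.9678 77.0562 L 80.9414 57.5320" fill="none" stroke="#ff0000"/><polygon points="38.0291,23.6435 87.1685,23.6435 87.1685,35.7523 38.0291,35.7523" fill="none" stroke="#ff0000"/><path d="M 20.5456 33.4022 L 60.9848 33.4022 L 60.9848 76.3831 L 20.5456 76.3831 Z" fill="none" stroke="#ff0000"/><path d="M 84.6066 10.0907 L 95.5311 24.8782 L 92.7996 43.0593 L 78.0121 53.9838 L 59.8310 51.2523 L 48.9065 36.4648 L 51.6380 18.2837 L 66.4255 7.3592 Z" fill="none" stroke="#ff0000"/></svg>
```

viewBox `0 0 132.5519 130.2026` with mm width/height → 1 unit = 1 mm. Flip: y_m = 130.2026 − y_svg.

**Shape 1** — `<path>` open polyline, stroke `#ff0000` → engrave (S324, F3071). Machine vertices: (88.0024,84.1345) → (106.4335,85.5264) → (44.9135,55.1926) → (32.5173,70.0169) → (99.2281,5.2416). Open path.

**Shape 2** — `<path>` regular polygon, stroke `#ff0000` → engrave (S324, F3071). Machine vertices: (21.7074,50.9156) → (13.3236,59.4540) → (21.8620,67.8378) → (30.2458,59.2994) → (21.7074,50.9156). Closed: final G1 returns to the first vertex.

**Shape 3** — `<path>` line segment, stroke `#ff0000` → engrave (S324, F3071). Machine vertices: (64.9678,53.1464) → (80.9414,72.6706). Open path.

**Shape 4** — `<polygon>` rectangle, stroke `#ff0000` → engrave (S324, F3071). Machine vertices: (38.0291,106.5591) → (87.1685,106.5591) → (87.1685,94.4503) → (38.0291,94.4503) → (38.0291,106.5591). Closed: final G1 returns to the first vertex.

**Shape 5** — `<path>` rectangle, stroke `#ff0000` → engrave (S324, F3071). Machine vertices: (20.5456,96.8004) → (60.9848,96.8004) → (60.9848,53.8195) → (20.5456,53.8195) → (20.5456,96.8004). Closed: final G1 returns to the first vertex.

**Shape 6** — `<path>` regular polygon, stroke `#ff0000` → engrave (S324, F3071). Machine vertices: (84.6066,120.1119) → (95.5311,105.3244) → (92.7996,87.1433) → (78.0121,76.2188) → (59.8310,78.9503) → (48.9065,93.7378) → (51.6380,111.9189) → (66.4255,122.8434) → (84.6066,120.1119). Closed: final G1 returns to the first vertex.

G21
G90
G0 X88.0024 Y84.1345
M3 S324
G1 X106.4335 Y85.5264 F3071
G1 X44.9135 Y55.1926 F3071
G1 X32.5173 Y70.0169 F3071
G1 X99.2281 Y5.2416 F3071
G0 X21.7074 Y50.9156
M3 S324
G1 X13.3236 Y59.4540 F3071
G1 X21.8620 Y67.8378 F3071
G1 X30.2458 Y59.2994 F3071
G1 X21.7074 Y50.9156 F3071
G0 X64.9678 Y53.1464
M3 S324
G1 X80.9414 Y72.6706 F3071
G0 X38.0291 Y106.5591
M3 S324
G1 X87.1685 Y106.5591 F3071
G1 X87.1685 Y94.4503 F3071
G1 X38.0291 Y94.4503 F3071
G1 X38.0291 Y106.5591 F3071
G0 X20.5456 Y96.8004
M3 S324
G1 X60.9848 Y96.8004 F3071
G1 X60.9848 Y53.8195 F3071
G1 X20.5456 Y53.8195 F3071
G1 X20.5456 Y96.8004 F3071
G0 X84.6066 Y120.1119
M3 S324
G1 X95.5311 Y105.3244 F3071
G1 X92.7996 Y87.1433 F3071
G1 X78.0121 Y76.2188 F3071
G1 X59.8310 Y78.9503 F3071
G1 X48.9065 Y93.7378 F3071
G1 X51.6380 Y111.9189 F3071
G1 X66.4255 Y122.8434 F3071
G1 X84.6066 Y120.1119 F3071
M5
G0 X0.0000 Y0.0000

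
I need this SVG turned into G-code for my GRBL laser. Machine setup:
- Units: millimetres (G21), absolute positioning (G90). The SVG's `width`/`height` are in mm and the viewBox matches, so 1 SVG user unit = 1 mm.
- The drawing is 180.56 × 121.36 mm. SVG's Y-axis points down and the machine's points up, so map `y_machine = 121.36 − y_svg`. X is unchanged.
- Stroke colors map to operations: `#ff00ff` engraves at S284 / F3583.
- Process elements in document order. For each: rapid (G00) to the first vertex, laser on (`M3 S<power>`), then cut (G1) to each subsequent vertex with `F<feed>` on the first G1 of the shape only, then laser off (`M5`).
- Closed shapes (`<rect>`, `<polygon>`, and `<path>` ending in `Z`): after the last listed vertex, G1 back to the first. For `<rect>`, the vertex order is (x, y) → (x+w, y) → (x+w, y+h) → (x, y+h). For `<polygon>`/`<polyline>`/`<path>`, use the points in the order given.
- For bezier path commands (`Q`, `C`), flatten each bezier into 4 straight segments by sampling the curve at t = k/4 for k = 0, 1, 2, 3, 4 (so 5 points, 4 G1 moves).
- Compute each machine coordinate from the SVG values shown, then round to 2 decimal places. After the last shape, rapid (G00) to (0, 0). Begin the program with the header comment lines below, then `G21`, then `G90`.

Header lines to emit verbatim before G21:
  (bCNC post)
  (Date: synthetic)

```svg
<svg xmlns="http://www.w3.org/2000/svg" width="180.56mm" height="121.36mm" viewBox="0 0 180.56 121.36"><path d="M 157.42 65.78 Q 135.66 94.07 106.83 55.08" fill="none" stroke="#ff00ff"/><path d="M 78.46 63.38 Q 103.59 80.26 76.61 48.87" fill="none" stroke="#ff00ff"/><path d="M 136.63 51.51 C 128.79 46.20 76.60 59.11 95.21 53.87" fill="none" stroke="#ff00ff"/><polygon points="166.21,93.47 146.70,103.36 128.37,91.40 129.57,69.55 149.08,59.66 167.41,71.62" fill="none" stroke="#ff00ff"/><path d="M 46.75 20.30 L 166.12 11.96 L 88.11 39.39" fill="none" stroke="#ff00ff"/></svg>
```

(bCNC post)
(Date: synthetic)
G21
G90
G00 X157.42 Y55.58
M3 S284
G1 X146.10 Y45.64 F3583
G1 X133.89 Y44.11
G1 X120.80 Y50.99
G1 X106.83 Y66.28
M5
G00 X78.46 Y57.98
M3 S284
G1 X87.77 Y52.56 F3583
G1 X90.56 Y53.17
G1 X86.84 Y59.81
G1 X76.61 Y72.49
M5
G00 X136.63 Y69.85
M3 S284
G1 X124.23 Y70.98 F3583
G1 X106.00 Y68.70
G1 X92.73 Y66.39
G1 X95.21 Y67.49
M5
G00 X166.21 Y27.89
M3 S284
G1 X146.70 Y18.00 F3583
G1 X128.37 Y29.96
G1 X129.57 Y51.81
G1 X149.08 Y61.70
G1 X167.41 Y49.74
G1 X166.21 Y27.89
M5
G00 X46.75 Y101.06
M3 S284
G1 X166.12 Y109.40 F3583
G1 X88.11 Y81.97
M5
G00 X0.00 Y0.00

1 u = 1 mm; y_m = 121.36 − y.

[1] `<path>` quadratic bezier, #ff00ff→engrave S284 F3583: (157.42,55.58) → (146.10,45.64) → (133.89,44.11) → (120.80,50.99) → (106.83,66.28)

[2] `<path>` quadratic bezier, #ff00ff→engrave S284 F3583: (78.46,57.98) → (87.77,52.56) → (90.56,53.17) → (86.84,59.81) → (76.61,72.49)

[3] `<path>` cubic bezier, #ff00ff→engrave S284 F3583: (136.63,69.85) → (124.23,70.98) → (106.00,68.70) → (92.73,66.39) → (95.21,67.49)

[4] `<polygon>` regular polygon, #ff00ff→engrave S284 F3583: (166.21,27.89) → (146.70,18.00) → (128.37,29.96) → (129.57,51.81) → (149.08,61.70) → (167.41,49.74) → (166.21,27.89) (closed)

[5] `<path>` open polyline, #ff00ff→engrave S284 F3583: (46.75,101.06) → (166.12,109.40) → (88.11,81.97)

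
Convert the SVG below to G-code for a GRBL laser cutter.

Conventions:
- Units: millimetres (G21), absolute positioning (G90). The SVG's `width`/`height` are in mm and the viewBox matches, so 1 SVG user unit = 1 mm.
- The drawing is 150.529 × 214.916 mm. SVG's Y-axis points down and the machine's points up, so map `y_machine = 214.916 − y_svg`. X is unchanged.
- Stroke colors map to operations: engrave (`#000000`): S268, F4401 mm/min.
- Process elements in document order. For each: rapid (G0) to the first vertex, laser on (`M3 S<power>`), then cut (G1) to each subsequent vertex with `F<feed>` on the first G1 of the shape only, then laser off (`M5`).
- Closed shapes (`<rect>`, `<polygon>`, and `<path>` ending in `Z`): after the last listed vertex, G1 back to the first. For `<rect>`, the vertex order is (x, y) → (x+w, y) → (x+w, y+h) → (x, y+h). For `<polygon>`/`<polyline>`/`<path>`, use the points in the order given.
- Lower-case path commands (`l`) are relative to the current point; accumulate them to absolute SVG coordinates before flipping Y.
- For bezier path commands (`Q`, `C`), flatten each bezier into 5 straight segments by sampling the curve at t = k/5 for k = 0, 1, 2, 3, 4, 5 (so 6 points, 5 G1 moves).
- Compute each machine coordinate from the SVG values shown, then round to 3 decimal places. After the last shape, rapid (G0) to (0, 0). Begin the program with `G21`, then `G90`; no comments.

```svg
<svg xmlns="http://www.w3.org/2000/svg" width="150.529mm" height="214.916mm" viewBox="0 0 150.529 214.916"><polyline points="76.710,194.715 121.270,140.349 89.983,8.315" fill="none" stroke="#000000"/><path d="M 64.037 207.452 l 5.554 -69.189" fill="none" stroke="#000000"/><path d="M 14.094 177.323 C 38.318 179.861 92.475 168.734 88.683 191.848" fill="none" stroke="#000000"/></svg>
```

1 u = 1 mm; y_m = 214.916 − y.

[1] `<polyline>` open polyline, #000000→engrave S268 F4401: (76.710,20.201) → (121.270,74.567) → (89.983,206.601)

[2] `<path>` line segment, #000000→engrave S268 F4401: (64.037,7.464) → (69.591,76.653)

[3] `<path>` cubic bezier, #000000→engrave S268 F4401: (14.094,37.593) → (31.517,37.327) → (51.906,38.041) → (71.042,37.435) → (84.707,33.211) → (88.683,23.068)

G21
G90
G0 X76.710 Y20.201
M3 S268
G1 X121.270 Y74.567 F4401
G1 X89.983 Y206.601
M5
G0 X64.037 Y7.464
M3 S268
G1 X69.591 Y76.653 F4401
M5
G0 X14.094 Y37.593
M3 S268
G1 X31.517 Y37.327 F4401
G1 X51.906 Y38.041
G1 X71.042 Y37.435
G1 X84.707 Y33.211
G1 X88.683 Y23.068
M5
G0 X0.000 Y0.000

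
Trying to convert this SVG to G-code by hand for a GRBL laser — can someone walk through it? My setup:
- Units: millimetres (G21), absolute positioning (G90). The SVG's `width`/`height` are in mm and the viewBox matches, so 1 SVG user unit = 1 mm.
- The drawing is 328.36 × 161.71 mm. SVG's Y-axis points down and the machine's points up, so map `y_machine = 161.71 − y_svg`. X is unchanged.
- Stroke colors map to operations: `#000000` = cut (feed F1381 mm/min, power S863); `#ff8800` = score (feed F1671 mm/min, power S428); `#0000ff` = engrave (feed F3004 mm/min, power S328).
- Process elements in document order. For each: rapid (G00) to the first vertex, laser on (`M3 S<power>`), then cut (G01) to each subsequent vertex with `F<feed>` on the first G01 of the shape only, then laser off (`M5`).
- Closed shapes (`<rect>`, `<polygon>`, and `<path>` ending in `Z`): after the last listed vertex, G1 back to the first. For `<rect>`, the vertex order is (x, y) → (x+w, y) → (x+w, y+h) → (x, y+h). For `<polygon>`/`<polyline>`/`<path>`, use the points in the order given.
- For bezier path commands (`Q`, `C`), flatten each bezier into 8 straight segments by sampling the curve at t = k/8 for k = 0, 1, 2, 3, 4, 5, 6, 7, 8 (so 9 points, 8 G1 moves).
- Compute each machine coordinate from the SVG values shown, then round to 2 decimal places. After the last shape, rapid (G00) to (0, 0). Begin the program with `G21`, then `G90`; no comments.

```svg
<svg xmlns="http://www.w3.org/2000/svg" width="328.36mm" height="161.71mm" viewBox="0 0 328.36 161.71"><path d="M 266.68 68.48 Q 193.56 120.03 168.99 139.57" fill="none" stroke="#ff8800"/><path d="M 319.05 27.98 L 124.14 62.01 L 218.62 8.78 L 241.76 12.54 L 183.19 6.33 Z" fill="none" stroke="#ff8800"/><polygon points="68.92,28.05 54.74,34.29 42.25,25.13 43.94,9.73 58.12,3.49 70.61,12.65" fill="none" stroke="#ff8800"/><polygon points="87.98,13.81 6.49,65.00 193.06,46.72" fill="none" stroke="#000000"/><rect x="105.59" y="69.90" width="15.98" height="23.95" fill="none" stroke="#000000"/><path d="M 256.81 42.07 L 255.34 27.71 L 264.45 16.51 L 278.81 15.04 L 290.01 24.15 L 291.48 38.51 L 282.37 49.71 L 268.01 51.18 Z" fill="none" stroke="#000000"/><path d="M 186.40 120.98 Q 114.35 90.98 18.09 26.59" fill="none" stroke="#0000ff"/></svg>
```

1 u = 1 mm; y_m = 161.71 − y.

[1] `<path>` quadratic bezier, #ff8800→score S428 F1671: (266.68,93.23) → (249.16,80.84) → (233.15,69.46) → (218.67,59.07) → (205.70,49.68) → (194.24,41.30) → (184.31,33.91) → (175.89,27.53) → (168.99,22.14)

[2] `<path>` closed polygon, #ff8800→score S428 F1671: (319.05,133.73) → (124.14,99.70) → (218.62,152.93) → (241.76,149.17) → (183.19,155.38) → (319.05,133.73) (closed)

[3] `<polygon>` regular polygon, #ff8800→score S428 F1671: (68.92,133.66) → (54.74,127.42) → (42.25,136.58) → (43.94,151.98) → (58.12,158.22) → (70.61,149.06) → (68.92,133.66) (closed)

[4] `<polygon>` closed polygon, #000000→cut S863 F1381: (87.98,147.90) → (6.49,96.71) → (193.06,114.99) → (87.98,147.90) (closed)

[5] `<rect>` rectangle, #000000→cut S863 F1381: (105.59,91.81) → (121.57,91.81) → (121.57,67.86) → (105.59,67.86) → (105.59,91.81) (closed)

[6] `<path>` regular polygon, #000000→cut S863 F1381: (256.81,119.64) → (255.34,134.00) → (264.45,145.20) → (278.81,146.67) → (290.01,137.56) → (291.48,123.20) → (282.37,112.00) → (268.01,110.53) → (256.81,119.64) (closed)

[7] `<path>` quadratic bezier, #0000ff→engrave S328 F3004: (186.40,40.73) → (168.01,48.77) → (148.86,57.88) → (128.96,68.07) → (108.30,79.33) → (86.88,91.66) → (64.71,105.07) → (41.78,119.56) → (18.09,135.12)

G21
G90
G00 X266.68 Y93.23
M3 S428
G01 X249.16 Y80.84 F1671
G01 X233.15 Y69.46
G01 X218.67 Y59.07
G01 X205.70 Y49.68
G01 X194.24 Y41.30
G01 X184.31 Y33.91
G01 X175.89 Y27.53
G01 X168.99 Y22.14
M5
G00 X319.05 Y133.73
M3 S428
G01 X124.14 Y99.70 F1671
G01 X218.62 Y152.93
G01 X241.76 Y149.17
G01 X183.19 Y155.38
G01 X319.05 Y133.73
M5
G00 X68.92 Y133.66
M3 S428
G01 X54.74 Y127.42 F1671
G01 X42.25 Y136.58
G01 X43.94 Y151.98
G01 X58.12 Y158.22
G01 X70.61 Y149.06
G01 X68.92 Y133.66
M5
G00 X87.98 Y147.90
M3 S863
G01 X6.49 Y96.71 F1381
G01 X193.06 Y114.99
G01 X87.98 Y147.90
M5
G00 X105.59 Y91.81
M3 S863
G01 X121.57 Y91.81 F1381
G01 X121.57 Y67.86
G01 X105.59 Y67.86
G01 X105.59 Y91.81
M5
G00 X256.81 Y119.64
M3 S863
G01 X255.34 Y134.00 F1381
G01 X264.45 Y145.20
G01 X278.81 Y146.67
G01 X290.01 Y137.56
G01 X291.48 Y123.20
G01 X282.37 Y112.00
G01 X268.01 Y110.53
G01 X256.81 Y119.64
M5
G00 X186.40 Y40.73
M3 S328
G01 X168.01 Y48.77 F3004
G01 X148.86 Y57.88
G01 X128.96 Y68.07
G01 X108.30 Y79.33
G01 X86.88 Y91.66
G01 X64.71 Y105.07
G01 X41.78 Y119.56
G01 X18.09 Y135.12
M5
G00 X0.00 Y0.00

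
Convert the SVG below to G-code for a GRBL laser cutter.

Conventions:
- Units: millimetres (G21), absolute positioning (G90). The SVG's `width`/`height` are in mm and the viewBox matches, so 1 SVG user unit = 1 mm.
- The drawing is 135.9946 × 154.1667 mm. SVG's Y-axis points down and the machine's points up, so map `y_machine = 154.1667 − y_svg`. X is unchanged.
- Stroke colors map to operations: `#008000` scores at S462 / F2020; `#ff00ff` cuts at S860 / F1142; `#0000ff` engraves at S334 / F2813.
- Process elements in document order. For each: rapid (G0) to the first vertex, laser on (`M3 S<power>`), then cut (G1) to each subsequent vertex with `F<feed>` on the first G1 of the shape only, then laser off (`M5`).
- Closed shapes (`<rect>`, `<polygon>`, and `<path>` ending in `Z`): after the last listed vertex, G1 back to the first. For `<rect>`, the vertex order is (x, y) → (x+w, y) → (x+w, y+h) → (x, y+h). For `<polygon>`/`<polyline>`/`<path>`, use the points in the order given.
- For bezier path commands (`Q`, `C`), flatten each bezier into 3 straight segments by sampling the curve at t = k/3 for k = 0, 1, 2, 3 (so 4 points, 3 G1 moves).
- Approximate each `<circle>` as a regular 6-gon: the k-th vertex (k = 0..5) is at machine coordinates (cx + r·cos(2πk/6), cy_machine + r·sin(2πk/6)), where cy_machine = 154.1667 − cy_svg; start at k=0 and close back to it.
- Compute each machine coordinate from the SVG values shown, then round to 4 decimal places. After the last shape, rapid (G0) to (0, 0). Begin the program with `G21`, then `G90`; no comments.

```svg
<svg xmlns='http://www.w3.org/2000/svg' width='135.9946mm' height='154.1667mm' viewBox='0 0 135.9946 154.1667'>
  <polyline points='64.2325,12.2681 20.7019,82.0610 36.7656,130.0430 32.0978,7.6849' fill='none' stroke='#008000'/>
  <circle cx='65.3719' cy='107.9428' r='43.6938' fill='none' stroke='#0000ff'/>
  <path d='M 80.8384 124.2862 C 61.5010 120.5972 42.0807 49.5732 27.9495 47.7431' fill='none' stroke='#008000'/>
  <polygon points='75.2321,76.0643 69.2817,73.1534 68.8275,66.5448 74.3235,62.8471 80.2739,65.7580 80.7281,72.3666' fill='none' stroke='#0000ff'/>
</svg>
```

G21
G90
G0 X64.2325 Y141.8986
M3 S462
G1 X20.7019 Y72.1057 F2020
G1 X36.7656 Y24.1237
G1 X32.0978 Y146.4818
M5
G0 X109.0657 Y46.2239
M3 S334
G1 X87.2188 Y84.0638 F2813
G1 X43.5250 Y84.0638
G1 X21.6781 Y46.2239
G1 X43.5250 Y8.3840
G1 X87.2188 Y8.3840
G1 X109.0657 Y46.2239
M5
G0 X80.8384 Y29.8805
M3 S462
G1 X61.6723 Y50.9579 F2020
G1 X43.6448 Y86.5855
G1 X27.9495 Y106.4236
M5
G0 X75.2321 Y78.1024
M3 S334
G1 X69.2817 Y81.0133 F2813
G1 X68.8275 Y87.6219
G1 X74.3235 Y91.3196
G1 X80.2739 Y88.4087
G1 X80.7281 Y81.8001
G1 X75.2321 Y78.1024
M5
G0 X0.0000 Y0.0000

Since the viewBox matches the mm dimensions, user units are millimetres directly. The only transform is the Y-flip y_m = 154.1667 − y_svg.

Shape 1 is a open polyline drawn with `<polyline>`. Its stroke #008000 means score at S462, F2020. After flipping Y the toolpath is (64.2325,141.8986) → (20.7019,72.1057) → (36.7656,24.1237) → (32.0978,146.4818).

Shape 2 is a circle drawn with `<circle>`. Its stroke #0000ff means engrave at S334, F2813. After flipping Y the toolpath is (109.0657,46.2239) → (87.2188,84.0638) → (43.5250,84.0638) → (21.6781,46.2239) → (43.5250,8.3840) → (87.2188,8.3840) → (109.0657,46.2239), returning to the start.

Shape 3 is a cubic bezier drawn with `<path>`. Its stroke #008000 means score at S462, F2020. After flipping Y the toolpath is (80.8384,29.8805) → (61.6723,50.9579) → (43.6448,86.5855) → (27.9495,106.4236).

Shape 4 is a regular polygon drawn with `<polygon>`. Its stroke #0000ff means engrave at S334, F2813. After flipping Y the toolpath is (75.2321,78.1024) → (69.2817,81.0133) → (68.8275,87.6219) → (74.3235,91.3196) → (80.2739,88.4087) → (80.7281,81.8001) → (75.2321,78.1024), returning to the start.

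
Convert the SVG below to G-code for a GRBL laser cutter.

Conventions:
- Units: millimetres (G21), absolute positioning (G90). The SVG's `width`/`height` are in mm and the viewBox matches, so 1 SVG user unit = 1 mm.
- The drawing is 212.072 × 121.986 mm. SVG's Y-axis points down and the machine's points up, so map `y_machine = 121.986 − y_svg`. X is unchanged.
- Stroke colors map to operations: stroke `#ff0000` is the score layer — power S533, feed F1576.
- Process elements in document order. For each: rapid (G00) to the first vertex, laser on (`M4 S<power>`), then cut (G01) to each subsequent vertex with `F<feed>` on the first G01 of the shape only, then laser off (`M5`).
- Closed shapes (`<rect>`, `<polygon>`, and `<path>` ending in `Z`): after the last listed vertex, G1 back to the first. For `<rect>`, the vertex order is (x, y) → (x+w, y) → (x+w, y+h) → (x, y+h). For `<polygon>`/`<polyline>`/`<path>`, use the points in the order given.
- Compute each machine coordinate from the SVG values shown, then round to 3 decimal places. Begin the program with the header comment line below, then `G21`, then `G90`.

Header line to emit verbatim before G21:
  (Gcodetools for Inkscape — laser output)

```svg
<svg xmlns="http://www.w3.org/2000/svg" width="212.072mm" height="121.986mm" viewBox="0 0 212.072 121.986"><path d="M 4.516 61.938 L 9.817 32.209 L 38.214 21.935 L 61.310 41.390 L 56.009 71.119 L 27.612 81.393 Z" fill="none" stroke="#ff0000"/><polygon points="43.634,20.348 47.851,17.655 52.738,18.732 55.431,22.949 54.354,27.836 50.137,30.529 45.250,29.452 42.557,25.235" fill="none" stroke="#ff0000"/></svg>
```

viewBox `0 0 212.072 121.986` with mm width/height → 1 unit = 1 mm. Flip: y_m = 121.986 − y_svg.

**Shape 1** — `<path>` regular polygon, stroke `#ff0000` → score (S533, F1576). Machine vertices: (4.516,60.048) → (9.817,89.777) → (38.214,100.051) → (61.310,80.596) → (56.009,50.867) → (27.612,40.593) → (4.516,60.048). Closed: final G1 returns to the first vertex.

**Shape 2** — `<polygon>` regular polygon, stroke `#ff0000` → score (S533, F1576). Machine vertices: (43.634,101.638) → (47.851,104.331) → (52.738,103.254) → (55.431,99.037) → (54.354,94.150) → (50.137,91.457) → (45.250,92.534) → (42.557,96.751) → (43.634,101.638). Closed: final G1 returns to the first vertex.

(Gcodetools for Inkscape — laser output)
G21
G90
G00 X4.516 Y60.048
M4 S533
G01 X9.817 Y89.777 F1576
G01 X38.214 Y100.051
G01 X61.310 Y80.596
G01 X56.009 Y50.867
G01 X27.612 Y40.593
G01 X4.516 Y60.048
M5
G00 X43.634 Y101.638
M4 S533
G01 X47.851 Y104.331 F1576
G01 X52.738 Y103.254
G01 X55.431 Y99.037
G01 X54.354 Y94.150
G01 X50.137 Y91.457
G01 X45.250 Y92.534
G01 X42.557 Y96.751
G01 X43.634 Y101.638
M5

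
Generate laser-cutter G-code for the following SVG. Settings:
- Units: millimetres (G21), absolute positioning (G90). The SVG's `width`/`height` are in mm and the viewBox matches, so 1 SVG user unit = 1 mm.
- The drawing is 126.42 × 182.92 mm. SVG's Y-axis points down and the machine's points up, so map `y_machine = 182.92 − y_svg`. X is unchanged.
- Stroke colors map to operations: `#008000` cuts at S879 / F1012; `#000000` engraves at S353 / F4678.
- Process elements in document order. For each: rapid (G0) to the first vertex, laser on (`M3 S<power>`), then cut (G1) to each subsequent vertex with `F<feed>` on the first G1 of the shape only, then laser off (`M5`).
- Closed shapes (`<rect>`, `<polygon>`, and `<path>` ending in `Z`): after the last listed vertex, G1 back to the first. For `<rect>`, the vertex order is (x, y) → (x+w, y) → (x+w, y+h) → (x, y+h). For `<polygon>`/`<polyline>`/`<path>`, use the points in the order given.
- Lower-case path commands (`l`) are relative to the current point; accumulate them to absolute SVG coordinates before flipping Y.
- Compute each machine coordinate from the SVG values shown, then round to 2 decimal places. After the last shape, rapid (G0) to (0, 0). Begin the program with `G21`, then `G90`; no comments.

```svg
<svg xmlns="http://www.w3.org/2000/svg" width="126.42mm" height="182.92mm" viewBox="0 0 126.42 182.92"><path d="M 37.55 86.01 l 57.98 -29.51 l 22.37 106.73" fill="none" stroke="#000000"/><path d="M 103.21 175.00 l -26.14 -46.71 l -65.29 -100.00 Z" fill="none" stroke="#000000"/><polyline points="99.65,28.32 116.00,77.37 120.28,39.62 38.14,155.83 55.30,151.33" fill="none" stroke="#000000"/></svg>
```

1 u = 1 mm; y_m = 182.92 − y.

[1] `<path>` open polyline, #000000→engrave S353 F4678: (37.55,96.91) → (95.53,126.42) → (117.90,19.69)

[2] `<path>` closed polygon, #000000→engrave S353 F4678: (103.21,7.92) → (77.07,54.63) → (11.78,154.63) → (103.21,7.92) (closed)

[3] `<polyline>` open polyline, #000000→engrave S353 F4678: (99.65,154.60) → (116.00,105.55) → (120.28,143.30) → (38.14,27.09) → (55.30,31.59)

G21
G90
G0 X37.55 Y96.91
M3 S353
G1 X95.53 Y126.42 F4678
G1 X117.90 Y19.69
M5
G0 X103.21 Y7.92
M3 S353
G1 X77.07 Y54.63 F4678
G1 X11.78 Y154.63
G1 X103.21 Y7.92
M5
G0 X99.65 Y154.60
M3 S353
G1 X116.00 Y105.55 F4678
G1 X120.28 Y143.30
G1 X38.14 Y27.09
G1 X55.30 Y31.59
M5
G0 X0.00 Y0.00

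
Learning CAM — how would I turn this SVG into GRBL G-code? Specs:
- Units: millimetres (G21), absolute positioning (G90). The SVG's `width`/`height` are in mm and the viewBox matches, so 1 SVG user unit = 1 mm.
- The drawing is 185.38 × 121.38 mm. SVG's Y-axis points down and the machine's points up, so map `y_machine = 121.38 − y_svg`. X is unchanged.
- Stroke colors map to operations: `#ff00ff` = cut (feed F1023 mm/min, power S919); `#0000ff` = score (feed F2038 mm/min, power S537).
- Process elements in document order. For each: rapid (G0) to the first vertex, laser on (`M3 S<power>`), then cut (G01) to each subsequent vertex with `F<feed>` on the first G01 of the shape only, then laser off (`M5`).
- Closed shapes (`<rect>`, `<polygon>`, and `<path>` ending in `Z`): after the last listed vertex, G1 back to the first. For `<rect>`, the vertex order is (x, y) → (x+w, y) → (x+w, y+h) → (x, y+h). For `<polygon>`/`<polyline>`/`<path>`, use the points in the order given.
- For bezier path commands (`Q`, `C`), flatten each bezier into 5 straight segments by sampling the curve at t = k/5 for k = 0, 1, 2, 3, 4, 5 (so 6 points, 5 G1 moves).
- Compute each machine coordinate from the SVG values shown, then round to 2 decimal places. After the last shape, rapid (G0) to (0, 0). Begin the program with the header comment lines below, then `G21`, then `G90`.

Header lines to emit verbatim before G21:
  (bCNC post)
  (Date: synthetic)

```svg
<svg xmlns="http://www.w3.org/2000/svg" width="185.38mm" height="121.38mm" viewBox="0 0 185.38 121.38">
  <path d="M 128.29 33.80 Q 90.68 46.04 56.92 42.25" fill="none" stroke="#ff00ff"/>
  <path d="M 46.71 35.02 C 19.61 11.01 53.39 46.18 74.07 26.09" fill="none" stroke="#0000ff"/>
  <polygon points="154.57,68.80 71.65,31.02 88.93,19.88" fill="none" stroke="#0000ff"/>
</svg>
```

Since the viewBox matches the mm dimensions, user units are millimetres directly. The only transform is the Y-flip y_m = 121.38 − y_svg.

Shape 1 is a quadratic bezier drawn with `<path>`. Its stroke #ff00ff means cut at S919, F1023. After flipping Y the toolpath is (128.29,87.58) → (113.40,83.33) → (98.82,80.35) → (84.54,78.66) → (70.58,78.26) → (56.92,79.13).

Shape 2 is a cubic bezier drawn with `<path>`. Its stroke #0000ff means score at S537, F2038. After flipping Y the toolpath is (46.71,86.36) → (37.16,94.58) → (38.68,94.09) → (47.70,90.38) → (60.68,88.95) → (74.07,95.29).

Shape 3 is a closed polygon drawn with `<polygon>`. Its stroke #0000ff means score at S537, F2038. After flipping Y the toolpath is (154.57,52.58) → (71.65,90.36) → (88.93,101.50) → (154.57,52.58), returning to the start.

(bCNC post)
(Date: synthetic)
G21
G90
G0 X128.29 Y87.58
M3 S919
G01 X113.40 Y83.33 F1023
G01 X98.82 Y80.35
G01 X84.54 Y78.66
G01 X70.58 Y78.26
G01 X56.92 Y79.13
M5
G0 X46.71 Y86.36
M3 S537
G01 X37.16 Y94.58 F2038
G01 X38.68 Y94.09
G01 X47.70 Y90.38
G01 X60.68 Y88.95
G01 X74.07 Y95.29
M5
G0 X154.57 Y52.58
M3 S537
G01 X71.65 Y90.36 F2038
G01 X88.93 Y101.50
G01 X154.57 Y52.58
M5
G0 X0.00 Y0.00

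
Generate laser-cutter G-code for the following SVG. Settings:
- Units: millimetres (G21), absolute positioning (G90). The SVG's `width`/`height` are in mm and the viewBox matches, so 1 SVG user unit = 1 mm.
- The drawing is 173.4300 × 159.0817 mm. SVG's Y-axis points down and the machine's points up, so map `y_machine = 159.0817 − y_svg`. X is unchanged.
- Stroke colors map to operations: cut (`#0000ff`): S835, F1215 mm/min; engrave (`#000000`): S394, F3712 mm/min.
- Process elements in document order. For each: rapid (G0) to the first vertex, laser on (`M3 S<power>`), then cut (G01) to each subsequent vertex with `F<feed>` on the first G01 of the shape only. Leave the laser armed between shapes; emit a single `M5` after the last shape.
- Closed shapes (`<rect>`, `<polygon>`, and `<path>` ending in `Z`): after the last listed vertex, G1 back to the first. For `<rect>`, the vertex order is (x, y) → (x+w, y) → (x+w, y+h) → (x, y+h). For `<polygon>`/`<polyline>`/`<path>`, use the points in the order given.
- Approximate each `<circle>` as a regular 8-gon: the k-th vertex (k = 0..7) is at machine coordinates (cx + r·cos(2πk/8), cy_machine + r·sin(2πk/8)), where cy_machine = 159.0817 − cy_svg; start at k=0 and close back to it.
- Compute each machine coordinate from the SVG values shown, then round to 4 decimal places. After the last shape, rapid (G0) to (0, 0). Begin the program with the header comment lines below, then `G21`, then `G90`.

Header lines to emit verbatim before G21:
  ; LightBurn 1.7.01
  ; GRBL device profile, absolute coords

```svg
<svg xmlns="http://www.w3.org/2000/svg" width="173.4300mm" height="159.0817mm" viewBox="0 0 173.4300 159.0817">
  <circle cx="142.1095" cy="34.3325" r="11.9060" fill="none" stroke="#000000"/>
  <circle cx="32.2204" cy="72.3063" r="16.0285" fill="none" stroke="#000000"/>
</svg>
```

; LightBurn 1.7.01
; GRBL device profile, absolute coords
G21
G90
G0 X154.0155 Y124.7492
M3 S394
G01 X150.5283 Y133.1680 F3712
G01 X142.1095 Y136.6552
G01 X133.6907 Y133.1680
G01 X130.2035 Y124.7492
G01 X133.6907 Y116.3304
G01 X142.1095 Y112.8432
G01 X150.5283 Y116.3304
G01 X154.0155 Y124.7492
G0 X48.2489 Y86.7754
M3 S394
G01 X43.5543 Y98.1093 F3712
G01 X32.2204 Y102.8039
G01 X20.8865 Y98.1093
G01 X16.1919 Y86.7754
G01 X20.8865 Y75.4415
G01 X32.2204 Y70.7469
G01 X43.5543 Y75.4415
G01 X48.2489 Y86.7754
M5
G0 X0.0000 Y0.0000

Since the viewBox matches the mm dimensions, user units are millimetres directly. The only transform is the Y-flip y_m = 159.0817 − y_svg.

Shape 1 is a circle drawn with `<circle>`. Its stroke #000000 means engrave at S394, F3712. After flipping Y the toolpath is (154.0155,124.7492) → (150.5283,133.1680) → (142.1095,136.6552) → (133.6907,133.1680) → (130.2035,124.7492) → (133.6907,116.3304) → (142.1095,112.8432) → (150.5283,116.3304) → (154.0155,124.7492), returning to the start.

Shape 2 is a circle drawn with `<circle>`. Its stroke #000000 means engrave at S394, F3712. After flipping Y the toolpath is (48.2489,86.7754) → (43.5543,98.1093) → (32.2204,102.8039) → (20.8865,98.1093) → (16.1919,86.7754) → (20.8865,75.4415) → (32.2204,70.7469) → (43.5543,75.4415) → (48.2489,86.7754), returning to the start.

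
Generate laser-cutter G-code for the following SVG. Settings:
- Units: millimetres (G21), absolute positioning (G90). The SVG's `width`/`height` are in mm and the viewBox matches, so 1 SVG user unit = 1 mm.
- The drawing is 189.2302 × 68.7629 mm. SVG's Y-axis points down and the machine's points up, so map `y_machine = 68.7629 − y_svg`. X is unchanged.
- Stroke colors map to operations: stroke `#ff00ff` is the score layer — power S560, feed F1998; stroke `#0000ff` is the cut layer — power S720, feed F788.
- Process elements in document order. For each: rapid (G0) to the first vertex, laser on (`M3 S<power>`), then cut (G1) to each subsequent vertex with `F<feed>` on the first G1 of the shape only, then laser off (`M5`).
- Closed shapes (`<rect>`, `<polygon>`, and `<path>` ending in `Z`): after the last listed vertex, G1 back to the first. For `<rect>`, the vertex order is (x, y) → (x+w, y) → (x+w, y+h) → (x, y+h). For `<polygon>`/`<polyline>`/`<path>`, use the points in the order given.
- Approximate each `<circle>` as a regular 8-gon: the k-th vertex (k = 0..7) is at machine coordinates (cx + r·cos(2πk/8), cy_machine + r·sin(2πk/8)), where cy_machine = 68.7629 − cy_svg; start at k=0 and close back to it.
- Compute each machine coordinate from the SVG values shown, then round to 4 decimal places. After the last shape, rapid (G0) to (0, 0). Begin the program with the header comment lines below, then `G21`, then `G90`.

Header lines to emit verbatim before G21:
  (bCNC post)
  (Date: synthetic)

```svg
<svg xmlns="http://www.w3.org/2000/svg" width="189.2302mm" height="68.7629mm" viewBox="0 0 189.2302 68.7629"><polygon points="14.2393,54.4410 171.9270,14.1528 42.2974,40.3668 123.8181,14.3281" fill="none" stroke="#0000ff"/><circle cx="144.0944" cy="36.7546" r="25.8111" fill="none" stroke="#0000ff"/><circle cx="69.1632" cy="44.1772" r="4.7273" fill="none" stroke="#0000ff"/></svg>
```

Since the viewBox matches the mm dimensions, user units are millimetres directly. The only transform is the Y-flip y_m = 68.7629 − y_svg.

Shape 1 is a closed polygon drawn with `<polygon>`. Its stroke #0000ff means cut at S720, F788. After flipping Y the toolpath is (14.2393,14.3219) → (171.9270,54.6101) → (42.2974,28.3961) → (123.8181,54.4348) → (14.2393,14.3219), returning to the start.

Shape 2 is a circle drawn with `<circle>`. Its stroke #0000ff means cut at S720, F788. After flipping Y the toolpath is (169.9055,32.0083) → (162.3456,50.2595) → (144.0944,57.8194) → (125.8432,50.2595) → (118.2833,32.0083) → (125.8432,13.7571) → (144.0944,6.1972) → (162.3456,13.7571) → (169.9055,32.0083), returning to the start.

Shape 3 is a circle drawn with `<circle>`. Its stroke #0000ff means cut at S720, F788. After flipping Y the toolpath is (73.8905,24.5857) → (72.5059,27.9284) → (69.1632,29.3130) → (65.8205,27.9284) → (64.4359,24.5857) → (65.8205,21.2430) → (69.1632,19.8584) → (72.5059,21.2430) → (73.8905,24.5857), returning to the start.

(bCNC post)
(Date: synthetic)
G21
G90
G0 X14.2393 Y14.3219
M3 S720
G1 X171.9270 Y54.6101 F788
G1 X42.2974 Y28.3961
G1 X123.8181 Y54.4348
G1 X14.2393 Y14.3219
M5
G0 X169.9055 Y32.0083
M3 S720
G1 X162.3456 Y50.2595 F788
G1 X144.0944 Y57.8194
G1 X125.8432 Y50.2595
G1 X118.2833 Y32.0083
G1 X125.8432 Y13.7571
G1 X144.0944 Y6.1972
G1 X162.3456 Y13.7571
G1 X169.9055 Y32.0083
M5
G0 X73.8905 Y24.5857
M3 S720
G1 X72.5059 Y27.9284 F788
G1 X69.1632 Y29.3130
G1 X65.8205 Y27.9284
G1 X64.4359 Y24.5857
G1 X65.8205 Y21.2430
G1 X69.1632 Y19.8584
G1 X72.5059 Y21.2430
G1 X73.8905 Y24.5857
M5
G0 X0.0000 Y0.0000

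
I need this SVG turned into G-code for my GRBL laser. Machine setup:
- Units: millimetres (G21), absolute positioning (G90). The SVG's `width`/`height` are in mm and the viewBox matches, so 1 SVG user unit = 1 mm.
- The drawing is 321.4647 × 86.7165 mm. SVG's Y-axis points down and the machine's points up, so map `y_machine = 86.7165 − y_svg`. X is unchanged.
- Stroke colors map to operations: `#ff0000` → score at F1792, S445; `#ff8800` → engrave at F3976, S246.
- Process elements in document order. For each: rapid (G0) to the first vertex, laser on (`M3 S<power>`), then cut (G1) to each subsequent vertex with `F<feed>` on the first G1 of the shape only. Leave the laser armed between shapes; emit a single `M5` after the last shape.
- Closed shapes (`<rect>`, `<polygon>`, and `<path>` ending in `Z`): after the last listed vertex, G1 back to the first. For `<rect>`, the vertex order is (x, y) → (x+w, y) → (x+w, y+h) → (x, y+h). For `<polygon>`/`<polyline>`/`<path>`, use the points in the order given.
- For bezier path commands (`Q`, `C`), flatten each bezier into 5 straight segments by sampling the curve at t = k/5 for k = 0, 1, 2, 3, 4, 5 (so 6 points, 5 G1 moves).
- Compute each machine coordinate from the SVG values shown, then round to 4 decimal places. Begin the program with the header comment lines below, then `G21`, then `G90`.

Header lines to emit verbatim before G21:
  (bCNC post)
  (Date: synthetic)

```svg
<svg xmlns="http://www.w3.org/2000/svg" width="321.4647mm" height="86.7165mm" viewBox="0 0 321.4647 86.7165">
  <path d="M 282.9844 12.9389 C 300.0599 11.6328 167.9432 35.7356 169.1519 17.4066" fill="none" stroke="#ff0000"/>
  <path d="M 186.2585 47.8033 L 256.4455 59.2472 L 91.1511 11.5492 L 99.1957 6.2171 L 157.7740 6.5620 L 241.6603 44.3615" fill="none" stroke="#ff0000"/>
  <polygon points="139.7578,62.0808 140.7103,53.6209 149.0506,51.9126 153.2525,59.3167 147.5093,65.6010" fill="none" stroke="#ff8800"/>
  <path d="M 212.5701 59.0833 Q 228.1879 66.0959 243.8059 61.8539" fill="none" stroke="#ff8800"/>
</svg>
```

(bCNC post)
(Date: synthetic)
G21
G90
G0 X282.9844 Y73.7776
M3 S445
G1 X277.5868 Y72.0549 F1792
G1 X249.9439 Y67.4905
G1 X213.6165 Y63.3406
G1 X182.1656 Y62.8616
G1 X169.1519 Y69.3099
G0 X186.2585 Y38.9132
M3 S445
G1 X256.4455 Y27.4693 F1792
G1 X91.1511 Y75.1673
G1 X99.1957 Y80.4994
G1 X157.7740 Y80.1545
G1 X241.6603 Y42.3550
G0 X139.7578 Y24.6357
M3 S246
G1 X140.7103 Y33.0956 F3976
G1 X149.0506 Y34.8039
G1 X153.2525 Y27.3998
G1 X147.5093 Y21.1155
G1 X139.7578 Y24.6357
G0 X212.5701 Y27.6332
M3 S246
G1 X218.8172 Y25.2783 F3976
G1 X225.0644 Y23.8239
G1 X231.3115 Y23.2697
G1 X237.5587 Y23.6160
G1 X243.8059 Y24.8626
M5

1 u = 1 mm; y_m = 86.7165 − y.

[1] `<path>` cubic bezier, #ff0000→score S445 F1792: (282.9844,73.7776) → (277.5868,72.0549) → (249.9439,67.4905) → (213.6165,63.3406) → (182.1656,62.8616) → (169.1519,69.3099)

[2] `<path>` open polyline, #ff0000→score S445 F1792: (186.2585,38.9132) → (256.4455,27.4693) → (91.1511,75.1673) → (99.1957,80.4994) → (157.7740,80.1545) → (241.6603,42.3550)

[3] `<polygon>` regular polygon, #ff8800→engrave S246 F3976: (139.7578,24.6357) → (140.7103,33.0956) → (149.0506,34.8039) → (153.2525,27.3998) → (147.5093,21.1155) → (139.7578,24.6357) (closed)

[4] `<path>` quadratic bezier, #ff8800→engrave S246 F3976: (212.5701,27.6332) → (218.8172,25.2783) → (225.0644,23.8239) → (231.3115,23.2697) → (237.5587,23.6160) → (243.8059,24.8626)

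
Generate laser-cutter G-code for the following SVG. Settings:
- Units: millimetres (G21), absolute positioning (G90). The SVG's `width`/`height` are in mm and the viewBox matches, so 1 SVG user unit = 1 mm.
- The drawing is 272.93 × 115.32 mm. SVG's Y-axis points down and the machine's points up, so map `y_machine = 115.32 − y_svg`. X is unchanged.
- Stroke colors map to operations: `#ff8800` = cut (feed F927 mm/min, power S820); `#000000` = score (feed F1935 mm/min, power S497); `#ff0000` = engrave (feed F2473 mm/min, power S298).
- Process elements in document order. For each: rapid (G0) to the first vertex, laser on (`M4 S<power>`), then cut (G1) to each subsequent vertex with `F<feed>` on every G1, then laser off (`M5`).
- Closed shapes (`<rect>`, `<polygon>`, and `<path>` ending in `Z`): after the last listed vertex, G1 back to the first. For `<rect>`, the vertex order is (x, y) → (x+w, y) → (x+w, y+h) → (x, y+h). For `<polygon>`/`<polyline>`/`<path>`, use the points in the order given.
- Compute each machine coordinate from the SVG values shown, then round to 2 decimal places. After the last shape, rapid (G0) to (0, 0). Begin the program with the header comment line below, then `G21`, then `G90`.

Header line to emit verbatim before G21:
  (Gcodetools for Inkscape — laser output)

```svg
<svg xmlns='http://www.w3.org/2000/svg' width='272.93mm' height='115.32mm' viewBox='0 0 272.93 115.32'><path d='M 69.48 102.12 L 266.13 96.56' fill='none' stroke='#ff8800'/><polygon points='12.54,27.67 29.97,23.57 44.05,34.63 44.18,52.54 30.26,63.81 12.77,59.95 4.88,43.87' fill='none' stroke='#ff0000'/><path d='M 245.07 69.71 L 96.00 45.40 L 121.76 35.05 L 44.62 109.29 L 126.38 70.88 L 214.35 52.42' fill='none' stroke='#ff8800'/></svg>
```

Since the viewBox matches the mm dimensions, user units are millimetres directly. The only transform is the Y-flip y_m = 115.32 − y_svg.

Shape 1 is a line segment drawn with `<path>`. Its stroke #ff8800 means cut at S820, F927. After flipping Y the toolpath is (69.48,13.20) → (266.13,18.76).

Shape 2 is a regular polygon drawn with `<polygon>`. Its stroke #ff0000 means engrave at S298, F2473. After flipping Y the toolpath is (12.54,87.65) → (29.97,91.75) → (44.05,80.69) → (44.18,62.78) → (30.26,51.51) → (12.77,55.37) → (4.88,71.45) → (12.54,87.65), returning to the start.

Shape 3 is a open polyline drawn with `<path>`. Its stroke #ff8800 means cut at S820, F927. After flipping Y the toolpath is (245.07,45.61) → (96.00,69.92) → (121.76,80.27) → (44.62,6.03) → (126.38,44.44) → (214.35,62.90).

(Gcodetools for Inkscape — laser output)
G21
G90
G0 X69.48 Y13.20
M4 S820
G1 X266.13 Y18.76 F927
M5
G0 X12.54 Y87.65
M4 S298
G1 X29.97 Y91.75 F2473
G1 X44.05 Y80.69 F2473
G1 X44.18 Y62.78 F2473
G1 X30.26 Y51.51 F2473
G1 X12.77 Y55.37 F2473
G1 X4.88 Y71.45 F2473
G1 X12.54 Y87.65 F2473
M5
G0 X245.07 Y45.61
M4 S820
G1 X96.00 Y69.92 F927
G1 X121.76 Y80.27 F927
G1 X44.62 Y6.03 F927
G1 X126.38 Y44.44 F927
G1 X214.35 Y62.90 F927
M5
G0 X0.00 Y0.00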